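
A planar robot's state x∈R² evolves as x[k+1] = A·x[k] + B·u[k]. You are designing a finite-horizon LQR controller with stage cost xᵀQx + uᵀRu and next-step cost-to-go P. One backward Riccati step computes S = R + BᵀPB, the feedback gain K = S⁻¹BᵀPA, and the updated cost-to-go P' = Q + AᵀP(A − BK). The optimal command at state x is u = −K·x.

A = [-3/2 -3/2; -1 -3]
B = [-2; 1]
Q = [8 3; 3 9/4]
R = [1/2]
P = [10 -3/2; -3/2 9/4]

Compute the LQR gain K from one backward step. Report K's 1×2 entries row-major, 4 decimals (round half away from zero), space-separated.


BᵀP = [-21.5000 5.2500]
S = R + BᵀPB = [1/2] + [48.2500] = [48.7500]
BᵀPA = [27.0000 16.5000]
K = S⁻¹·BᵀPA = [0.5538 0.3385]
A−BK = [-0.3923 -0.8231; -1.5538 -3.3385]
AᵀP(A−BK) = [5.2962 11.1115; 11.1115 23.6654]
P' = Q + AᵀP(A−BK) = [13.2962 14.1115; 14.1115 25.9154]
tr(P') = 39.2115

0.5538 0.3385


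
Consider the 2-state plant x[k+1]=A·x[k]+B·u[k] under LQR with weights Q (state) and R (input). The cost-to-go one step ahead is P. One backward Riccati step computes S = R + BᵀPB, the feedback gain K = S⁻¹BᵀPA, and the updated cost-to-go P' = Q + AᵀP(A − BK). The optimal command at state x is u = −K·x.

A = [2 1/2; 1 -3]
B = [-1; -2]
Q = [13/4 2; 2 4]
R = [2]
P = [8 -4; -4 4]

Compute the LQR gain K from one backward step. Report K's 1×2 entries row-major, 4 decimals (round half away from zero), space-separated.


-0.4000 1.2000

BᵀP = [0.0000 -4.0000]
S = R + BᵀPB = [2] + [8.0000] = [10.0000]
BᵀPA = [-4.0000 12.0000]
K = S⁻¹·BᵀPA = [-0.4000 1.2000]
A−BK = [1.6000 1.7000; 0.2000 -0.6000]
AᵀP(A−BK) = [18.4000 22.8000; 22.8000 35.6000]
P' = Q + AᵀP(A−BK) = [21.6500 24.8000; 24.8000 39.6000]
tr(P') = 61.2500


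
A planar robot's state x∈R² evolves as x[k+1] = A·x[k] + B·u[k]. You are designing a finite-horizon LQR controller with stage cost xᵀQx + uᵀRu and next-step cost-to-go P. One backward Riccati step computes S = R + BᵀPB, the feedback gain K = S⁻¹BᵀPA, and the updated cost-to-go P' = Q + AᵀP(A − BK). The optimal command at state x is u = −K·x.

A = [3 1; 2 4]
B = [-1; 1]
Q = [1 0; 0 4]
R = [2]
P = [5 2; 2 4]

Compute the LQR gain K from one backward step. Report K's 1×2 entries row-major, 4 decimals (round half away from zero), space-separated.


BᵀP = [-3.0000 2.0000]
S = R + BᵀPB = [2] + [5.0000] = [7.0000]
BᵀPA = [-5.0000 5.0000]
K = S⁻¹·BᵀPA = [-0.7143 0.7143]
A−BK = [2.2857 1.7143; 2.7143 3.2857]
AᵀP(A−BK) = [81.4286 78.5714; 78.5714 81.4286]
P' = Q + AᵀP(A−BK) = [82.4286 78.5714; 78.5714 85.4286]
tr(P') = 167.8571

-0.7143 0.7143


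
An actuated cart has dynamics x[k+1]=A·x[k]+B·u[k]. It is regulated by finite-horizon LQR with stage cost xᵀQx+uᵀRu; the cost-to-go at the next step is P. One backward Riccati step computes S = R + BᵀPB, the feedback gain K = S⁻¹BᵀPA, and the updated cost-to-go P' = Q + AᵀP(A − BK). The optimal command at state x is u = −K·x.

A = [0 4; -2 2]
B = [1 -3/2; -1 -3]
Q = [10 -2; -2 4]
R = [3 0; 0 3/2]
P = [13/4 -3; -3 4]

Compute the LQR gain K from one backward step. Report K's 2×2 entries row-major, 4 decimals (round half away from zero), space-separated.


0.4860 1.1567 0.5249 -0.6707

BᵀP = [6.2500 -7.0000; 4.1250 -7.5000]
S = R + BᵀPB = [3 0; 0 3/2] + [13.2500 11.6250; 11.6250 16.3125] = [16.2500 11.6250; 11.6250 17.8125]
BᵀPA = [14.0000 11.0000; 15.0000 1.5000]
K = S⁻¹·BᵀPA = [0.4860 1.1567; 0.5249 -0.6707]
A−BK = [0.3013 1.8372; 0.0608 1.1446]
AᵀP(A−BK) = [1.3220 1.8663; 1.8663 8.2819]
P' = Q + AᵀP(A−BK) = [11.3220 -0.1337; -0.1337 12.2819]
tr(P') = 23.6039


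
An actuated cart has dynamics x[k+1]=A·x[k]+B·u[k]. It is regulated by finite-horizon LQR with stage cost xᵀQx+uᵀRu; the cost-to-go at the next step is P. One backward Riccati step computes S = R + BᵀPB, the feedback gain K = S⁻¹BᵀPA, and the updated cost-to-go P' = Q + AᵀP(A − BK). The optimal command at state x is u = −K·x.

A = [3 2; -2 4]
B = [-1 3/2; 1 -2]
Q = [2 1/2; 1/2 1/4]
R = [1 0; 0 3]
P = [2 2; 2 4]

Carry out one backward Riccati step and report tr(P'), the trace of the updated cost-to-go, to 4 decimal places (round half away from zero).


68.3041

BᵀP = [0.0000 2.0000; -1.0000 -5.0000]
S = R + BᵀPB = [1 0; 0 3] + [2.0000 -4.0000; -4.0000 8.5000] = [3.0000 -4.0000; -4.0000 11.5000]
BᵀPA = [-4.0000 8.0000; 7.0000 -22.0000]
K = S⁻¹·BᵀPA = [-0.9730 0.2162; 0.2703 -1.8378]
A−BK = [1.6216 4.9730; -0.4865 0.1081]
AᵀP(A−BK) = [4.2162 9.7297; 9.7297 61.8378]
P' = Q + AᵀP(A−BK) = [6.2162 10.2297; 10.2297 62.0878]
tr(P') = 68.3041


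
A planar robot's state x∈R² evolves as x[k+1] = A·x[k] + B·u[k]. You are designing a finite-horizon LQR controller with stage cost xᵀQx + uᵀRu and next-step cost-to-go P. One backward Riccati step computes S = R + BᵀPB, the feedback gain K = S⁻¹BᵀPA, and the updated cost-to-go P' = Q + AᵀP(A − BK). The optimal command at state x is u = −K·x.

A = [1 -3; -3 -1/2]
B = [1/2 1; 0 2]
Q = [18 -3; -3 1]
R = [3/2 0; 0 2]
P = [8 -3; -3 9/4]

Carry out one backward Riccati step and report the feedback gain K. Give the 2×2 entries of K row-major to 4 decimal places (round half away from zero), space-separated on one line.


2.6383 -3.0638 -0.7340 -0.5266

BᵀP = [4.0000 -1.5000; 2.0000 1.5000]
S = R + BᵀPB = [3/2 0; 0 2] + [2.0000 1.0000; 1.0000 5.0000] = [3.5000 1.0000; 1.0000 7.0000]
BᵀPA = [8.5000 -11.2500; -2.5000 -6.7500]
K = S⁻¹·BᵀPA = [2.6383 -3.0638; -0.7340 -0.5266]
A−BK = [0.4149 -0.9415; -1.5319 0.5532]
AᵀP(A−BK) = [21.9894 -21.3989; -21.3989 25.5399]
P' = Q + AᵀP(A−BK) = [39.9894 -24.3989; -24.3989 26.5399]
tr(P') = 66.5293


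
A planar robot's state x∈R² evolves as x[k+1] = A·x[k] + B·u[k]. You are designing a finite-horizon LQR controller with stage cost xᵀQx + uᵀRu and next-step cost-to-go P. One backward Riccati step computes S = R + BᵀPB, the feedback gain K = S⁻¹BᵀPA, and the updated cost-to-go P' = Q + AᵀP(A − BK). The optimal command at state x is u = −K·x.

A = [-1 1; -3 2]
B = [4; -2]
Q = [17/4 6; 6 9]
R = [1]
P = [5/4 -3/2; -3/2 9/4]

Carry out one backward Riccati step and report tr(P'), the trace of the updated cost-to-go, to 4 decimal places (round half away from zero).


BᵀP = [8.0000 -10.5000]
S = R + BᵀPB = [1] + [53.0000] = [54.0000]
BᵀPA = [23.5000 -13.0000]
K = S⁻¹·BᵀPA = [0.4352 -0.2407]
A−BK = [-2.7407 1.9630; -2.1296 1.5185]
AᵀP(A−BK) = [2.2731 -1.5926; -1.5926 1.1204]
P' = Q + AᵀP(A−BK) = [6.5231 4.4074; 4.4074 10.1204]
tr(P') = 16.6435

16.6435


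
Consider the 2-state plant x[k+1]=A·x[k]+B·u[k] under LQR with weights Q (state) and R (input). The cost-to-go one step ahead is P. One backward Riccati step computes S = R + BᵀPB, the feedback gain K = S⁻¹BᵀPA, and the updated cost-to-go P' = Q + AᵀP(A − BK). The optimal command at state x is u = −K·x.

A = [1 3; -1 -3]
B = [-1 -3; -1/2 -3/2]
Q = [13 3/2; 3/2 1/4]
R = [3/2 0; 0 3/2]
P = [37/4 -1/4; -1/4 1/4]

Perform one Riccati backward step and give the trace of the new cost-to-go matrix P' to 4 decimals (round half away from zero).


20.3735

BᵀP = [-9.1250 0.1250; -27.3750 0.3750]
S = R + BᵀPB = [3/2 0; 0 3/2] + [9.0625 27.1875; 27.1875 81.5625] = [10.5625 27.1875; 27.1875 83.0625]
BᵀPA = [-9.2500 -27.7500; -27.7500 -83.2500]
K = S⁻¹·BᵀPA = [-0.1004 -0.3012; -0.3012 -0.9037]
A−BK = [-0.0041 -0.0122; -1.5020 -4.5061]
AᵀP(A−BK) = [0.7123 2.1370; 2.1370 6.4111]
P' = Q + AᵀP(A−BK) = [13.7123 3.6370; 3.6370 6.6611]
tr(P') = 20.3735


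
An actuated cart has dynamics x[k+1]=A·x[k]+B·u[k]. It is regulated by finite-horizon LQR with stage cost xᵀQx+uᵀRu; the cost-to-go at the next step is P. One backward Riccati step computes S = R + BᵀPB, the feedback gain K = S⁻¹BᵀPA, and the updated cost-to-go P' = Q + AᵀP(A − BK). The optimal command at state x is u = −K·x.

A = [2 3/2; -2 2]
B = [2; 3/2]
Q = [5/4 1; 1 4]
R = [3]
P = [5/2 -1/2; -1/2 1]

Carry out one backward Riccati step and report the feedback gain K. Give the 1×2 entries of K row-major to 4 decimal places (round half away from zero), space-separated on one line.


0.6122 0.6020

BᵀP = [4.2500 0.5000]
S = R + BᵀPB = [3] + [9.2500] = [12.2500]
BᵀPA = [7.5000 7.3750]
K = S⁻¹·BᵀPA = [0.6122 0.6020]
A−BK = [0.7755 0.2959; -2.9184 1.0969]
AᵀP(A−BK) = [13.4082 -1.5153; -1.5153 2.1849]
P' = Q + AᵀP(A−BK) = [14.6582 -0.5153; -0.5153 6.1849]
tr(P') = 20.8431


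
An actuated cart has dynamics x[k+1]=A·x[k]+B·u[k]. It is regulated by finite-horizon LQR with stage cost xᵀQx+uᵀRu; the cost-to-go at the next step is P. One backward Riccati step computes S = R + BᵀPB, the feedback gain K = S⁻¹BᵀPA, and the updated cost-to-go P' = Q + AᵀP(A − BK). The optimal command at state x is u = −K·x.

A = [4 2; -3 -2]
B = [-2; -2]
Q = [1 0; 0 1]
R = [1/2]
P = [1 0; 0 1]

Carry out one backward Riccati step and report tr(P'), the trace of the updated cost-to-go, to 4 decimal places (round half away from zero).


BᵀP = [-2.0000 -2.0000]
S = R + BᵀPB = [1/2] + [8.0000] = [8.5000]
BᵀPA = [-2.0000 0.0000]
K = S⁻¹·BᵀPA = [-0.2353 0.0000]
A−BK = [3.5294 2.0000; -3.4706 -2.0000]
AᵀP(A−BK) = [24.5294 14.0000; 14.0000 8.0000]
P' = Q + AᵀP(A−BK) = [25.5294 14.0000; 14.0000 9.0000]
tr(P') = 34.5294

34.5294


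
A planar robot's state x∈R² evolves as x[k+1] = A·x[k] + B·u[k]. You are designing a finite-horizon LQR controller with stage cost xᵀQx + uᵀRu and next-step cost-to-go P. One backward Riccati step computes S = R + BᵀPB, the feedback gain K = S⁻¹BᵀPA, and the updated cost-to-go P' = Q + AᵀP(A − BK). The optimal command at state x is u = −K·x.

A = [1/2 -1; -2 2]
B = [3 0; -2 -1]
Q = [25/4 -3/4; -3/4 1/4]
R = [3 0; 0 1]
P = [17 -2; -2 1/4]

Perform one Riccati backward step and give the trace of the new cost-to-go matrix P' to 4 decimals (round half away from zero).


BᵀP = [55.0000 -6.5000; 2.0000 -0.2500]
S = R + BᵀPB = [3 0; 0 1] + [178.0000 6.5000; 6.5000 0.2500] = [181.0000 6.5000; 6.5000 1.2500]
BᵀPA = [40.5000 -68.0000; 1.5000 -2.5000]
K = S⁻¹·BᵀPA = [0.2221 -0.3736; 0.0448 -0.0571]
A−BK = [-0.1664 0.1209; -1.5109 1.1957]
AᵀP(A−BK) = [0.1858 -0.2819; -0.2819 0.4497]
P' = Q + AᵀP(A−BK) = [6.4358 -1.0319; -1.0319 0.6997]
tr(P') = 7.1355

7.1355


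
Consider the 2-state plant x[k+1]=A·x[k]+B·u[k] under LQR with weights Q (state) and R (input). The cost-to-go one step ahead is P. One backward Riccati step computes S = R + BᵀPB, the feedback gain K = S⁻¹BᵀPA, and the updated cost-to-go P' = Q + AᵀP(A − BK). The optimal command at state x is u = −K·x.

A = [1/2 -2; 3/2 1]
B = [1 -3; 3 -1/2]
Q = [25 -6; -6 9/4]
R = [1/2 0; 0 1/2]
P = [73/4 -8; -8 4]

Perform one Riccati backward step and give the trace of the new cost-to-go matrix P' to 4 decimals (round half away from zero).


BᵀP = [-5.7500 4.0000; -50.7500 22.0000]
S = R + BᵀPB = [1/2 0; 0 1/2] + [6.2500 15.2500; 15.2500 141.2500] = [6.7500 15.2500; 15.2500 141.7500]
BᵀPA = [3.1250 15.5000; 7.6250 123.5000]
K = S⁻¹·BᵀPA = [0.4511 0.4332; 0.0053 0.8246]
A−BK = [0.0647 0.0407; 0.1494 0.1127]
AᵀP(A−BK) = [0.1128 0.1083; 0.1083 0.4415]
P' = Q + AᵀP(A−BK) = [25.1128 -5.8917; -5.8917 2.6915]
tr(P') = 27.8043

27.8043


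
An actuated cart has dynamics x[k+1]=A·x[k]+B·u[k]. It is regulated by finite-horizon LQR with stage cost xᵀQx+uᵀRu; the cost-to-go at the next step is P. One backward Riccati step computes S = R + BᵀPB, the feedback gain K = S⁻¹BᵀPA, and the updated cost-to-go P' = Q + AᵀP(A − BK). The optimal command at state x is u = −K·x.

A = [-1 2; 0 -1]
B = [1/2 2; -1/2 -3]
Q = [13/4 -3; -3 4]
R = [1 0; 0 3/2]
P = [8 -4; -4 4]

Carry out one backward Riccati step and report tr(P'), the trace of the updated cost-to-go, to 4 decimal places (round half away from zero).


BᵀP = [6.0000 -4.0000; 28.0000 -20.0000]
S = R + BᵀPB = [1 0; 0 3/2] + [5.0000 24.0000; 24.0000 116.0000] = [6.0000 24.0000; 24.0000 117.5000]
BᵀPA = [-6.0000 16.0000; -28.0000 76.0000]
K = S⁻¹·BᵀPA = [-0.2558 0.4341; -0.1860 0.5581]
A−BK = [-0.5000 0.6667; -0.6860 0.8915]
AᵀP(A−BK) = [1.2558 -1.7674; -1.7674 2.6357]
P' = Q + AᵀP(A−BK) = [4.5058 -4.7674; -4.7674 6.6357]
tr(P') = 11.1415

11.1415


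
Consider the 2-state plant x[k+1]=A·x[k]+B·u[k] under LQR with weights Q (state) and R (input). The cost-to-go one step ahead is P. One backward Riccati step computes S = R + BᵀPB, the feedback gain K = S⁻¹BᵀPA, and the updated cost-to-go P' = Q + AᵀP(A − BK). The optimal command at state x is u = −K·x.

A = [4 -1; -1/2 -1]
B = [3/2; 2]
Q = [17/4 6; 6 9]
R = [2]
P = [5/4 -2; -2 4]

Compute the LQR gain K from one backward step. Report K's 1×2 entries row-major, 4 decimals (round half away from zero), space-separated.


BᵀP = [-2.1250 5.0000]
S = R + BᵀPB = [2] + [6.8125] = [8.8125]
BᵀPA = [-11.0000 -2.8750]
K = S⁻¹·BᵀPA = [-1.2482 -0.3262]
A−BK = [5.8723 -0.5106; 1.9965 -0.3475]
AᵀP(A−BK) = [15.2695 0.4113; 0.4113 0.3121]
P' = Q + AᵀP(A−BK) = [19.5195 6.4113; 6.4113 9.3121]
tr(P') = 28.8316

-1.2482 -0.3262


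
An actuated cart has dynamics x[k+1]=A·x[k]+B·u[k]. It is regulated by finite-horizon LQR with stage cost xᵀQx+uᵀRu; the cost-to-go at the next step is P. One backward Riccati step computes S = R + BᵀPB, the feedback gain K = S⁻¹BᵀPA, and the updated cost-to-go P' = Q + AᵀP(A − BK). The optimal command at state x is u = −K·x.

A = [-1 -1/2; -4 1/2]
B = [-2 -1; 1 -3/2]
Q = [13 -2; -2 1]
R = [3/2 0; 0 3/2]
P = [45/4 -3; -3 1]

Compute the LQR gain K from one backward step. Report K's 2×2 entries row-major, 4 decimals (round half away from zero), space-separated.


BᵀP = [-25.5000 7.0000; -6.7500 1.5000]
S = R + BᵀPB = [3/2 0; 0 3/2] + [58.0000 15.0000; 15.0000 4.5000] = [59.5000 15.0000; 15.0000 6.0000]
BᵀPA = [-2.5000 16.2500; 0.7500 4.1250]
K = S⁻¹·BᵀPA = [-0.1989 0.2699; 0.6222 0.0128]
A−BK = [-0.7756 0.0526; -2.8679 0.2493]
AᵀP(A−BK) = [2.2862 -0.2099; -0.2099 0.1241]
P' = Q + AᵀP(A−BK) = [15.2862 -2.2099; -2.2099 1.1241]
tr(P') = 16.4103

-0.1989 0.2699 0.6222 0.0128


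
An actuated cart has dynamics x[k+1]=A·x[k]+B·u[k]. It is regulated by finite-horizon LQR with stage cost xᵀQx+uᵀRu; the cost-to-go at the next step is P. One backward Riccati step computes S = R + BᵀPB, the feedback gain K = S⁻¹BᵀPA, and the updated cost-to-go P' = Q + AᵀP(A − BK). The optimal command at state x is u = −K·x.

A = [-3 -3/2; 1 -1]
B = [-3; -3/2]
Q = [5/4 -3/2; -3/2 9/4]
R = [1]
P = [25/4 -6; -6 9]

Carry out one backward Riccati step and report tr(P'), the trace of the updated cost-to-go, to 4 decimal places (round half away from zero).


56.9794

BᵀP = [-9.7500 4.5000]
S = R + BᵀPB = [1] + [22.5000] = [23.5000]
BᵀPA = [33.7500 10.1250]
K = S⁻¹·BᵀPA = [1.4362 0.4309]
A−BK = [1.3085 -0.2074; 3.1543 -0.3537]
AᵀP(A−BK) = [52.7793 -4.4162; -4.4162 0.7001]
P' = Q + AᵀP(A−BK) = [54.0293 -5.9162; -5.9162 2.9501]
tr(P') = 56.9794


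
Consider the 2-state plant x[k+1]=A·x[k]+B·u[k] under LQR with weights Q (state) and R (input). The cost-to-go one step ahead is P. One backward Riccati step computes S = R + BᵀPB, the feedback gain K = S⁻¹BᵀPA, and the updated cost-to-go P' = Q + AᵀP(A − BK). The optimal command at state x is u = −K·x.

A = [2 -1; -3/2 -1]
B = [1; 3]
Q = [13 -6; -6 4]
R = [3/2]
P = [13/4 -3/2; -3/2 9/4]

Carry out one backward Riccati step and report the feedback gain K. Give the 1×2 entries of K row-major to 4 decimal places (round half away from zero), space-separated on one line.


BᵀP = [-1.2500 5.2500]
S = R + BᵀPB = [3/2] + [14.5000] = [16.0000]
BᵀPA = [-10.3750 -4.0000]
K = S⁻¹·BᵀPA = [-0.6484 -0.2500]
A−BK = [2.6484 -0.7500; 0.4453 -0.2500]
AᵀP(A−BK) = [20.3350 -4.9688; -4.9688 1.5000]
P' = Q + AᵀP(A−BK) = [33.3350 -10.9688; -10.9688 5.5000]
tr(P') = 38.8350

-0.6484 -0.2500


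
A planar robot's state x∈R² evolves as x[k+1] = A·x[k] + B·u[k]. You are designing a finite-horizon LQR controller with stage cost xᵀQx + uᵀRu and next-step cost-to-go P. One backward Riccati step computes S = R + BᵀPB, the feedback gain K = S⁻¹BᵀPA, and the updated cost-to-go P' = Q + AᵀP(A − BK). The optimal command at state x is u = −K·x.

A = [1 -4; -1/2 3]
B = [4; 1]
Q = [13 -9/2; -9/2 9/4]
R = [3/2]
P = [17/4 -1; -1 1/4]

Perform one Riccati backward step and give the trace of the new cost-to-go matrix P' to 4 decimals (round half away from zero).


17.9367

BᵀP = [16.0000 -3.7500]
S = R + BᵀPB = [3/2] + [60.2500] = [61.7500]
BᵀPA = [17.8750 -75.2500]
K = S⁻¹·BᵀPA = [0.2895 -1.2186]
A−BK = [-0.1579 0.8745; -0.7895 4.2186]
AᵀP(A−BK) = [0.1382 -0.5921; -0.5921 2.5486]
P' = Q + AᵀP(A−BK) = [13.1382 -5.0921; -5.0921 4.7986]
tr(P') = 17.9367


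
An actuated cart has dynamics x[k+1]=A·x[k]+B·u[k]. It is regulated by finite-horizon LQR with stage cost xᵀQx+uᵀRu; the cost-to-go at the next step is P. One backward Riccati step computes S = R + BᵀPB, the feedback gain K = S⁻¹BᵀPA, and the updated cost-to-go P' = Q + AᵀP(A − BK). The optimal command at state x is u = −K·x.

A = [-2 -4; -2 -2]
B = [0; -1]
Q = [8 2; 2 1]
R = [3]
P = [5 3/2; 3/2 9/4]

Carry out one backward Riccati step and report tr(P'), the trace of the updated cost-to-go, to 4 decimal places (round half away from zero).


131.2857

BᵀP = [-1.5000 -2.2500]
S = R + BᵀPB = [3] + [2.2500] = [5.2500]
BᵀPA = [7.5000 10.5000]
K = S⁻¹·BᵀPA = [1.4286 2.0000]
A−BK = [-2.0000 -4.0000; -0.5714 0.0000]
AᵀP(A−BK) = [30.2857 52.0000; 52.0000 92.0000]
P' = Q + AᵀP(A−BK) = [38.2857 54.0000; 54.0000 93.0000]
tr(P') = 131.2857


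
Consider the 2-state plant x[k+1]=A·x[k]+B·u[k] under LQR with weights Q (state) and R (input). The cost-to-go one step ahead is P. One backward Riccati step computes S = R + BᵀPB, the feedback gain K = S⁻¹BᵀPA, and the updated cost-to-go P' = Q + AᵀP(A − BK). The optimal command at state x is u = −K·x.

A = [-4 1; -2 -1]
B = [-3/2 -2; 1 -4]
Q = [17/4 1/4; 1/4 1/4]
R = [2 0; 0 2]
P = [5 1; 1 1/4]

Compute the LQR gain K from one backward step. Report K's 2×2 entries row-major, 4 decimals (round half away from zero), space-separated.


BᵀP = [-6.5000 -1.2500; -14.0000 -3.0000]
S = R + BᵀPB = [2 0; 0 2] + [8.5000 18.0000; 18.0000 40.0000] = [10.5000 18.0000; 18.0000 42.0000]
BᵀPA = [28.5000 -5.2500; 62.0000 -11.0000]
K = S⁻¹·BᵀPA = [0.6923 -0.1923; 1.1795 -0.1795]
A−BK = [-0.6026 0.3526; 2.0256 -1.5256]
AᵀP(A−BK) = [4.1410 -0.8910; -0.8910 0.2660]
P' = Q + AᵀP(A−BK) = [8.3910 -0.6410; -0.6410 0.5160]
tr(P') = 8.9071

0.6923 -0.1923 1.1795 -0.1795


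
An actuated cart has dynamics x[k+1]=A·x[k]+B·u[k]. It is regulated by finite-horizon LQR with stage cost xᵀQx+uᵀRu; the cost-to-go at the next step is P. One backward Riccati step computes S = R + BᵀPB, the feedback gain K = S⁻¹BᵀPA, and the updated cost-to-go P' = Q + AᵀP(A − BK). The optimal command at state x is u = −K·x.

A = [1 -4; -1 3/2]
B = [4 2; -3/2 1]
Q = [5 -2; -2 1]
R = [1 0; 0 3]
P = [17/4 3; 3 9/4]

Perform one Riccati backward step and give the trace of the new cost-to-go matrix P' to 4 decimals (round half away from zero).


BᵀP = [12.5000 8.6250; 11.5000 8.2500]
S = R + BᵀPB = [1 0; 0 3] + [37.0625 33.6250; 33.6250 31.2500] = [38.0625 33.6250; 33.6250 34.2500]
BᵀPA = [3.8750 -37.0625; 3.2500 -33.6250]
K = S⁻¹·BᵀPA = [0.1355 -0.8020; -0.0381 -0.1944]
A−BK = [0.5343 -0.4032; -0.7587 0.4913]
AᵀP(A−BK) = [0.0989 -0.1355; -0.1355 0.8020]
P' = Q + AᵀP(A−BK) = [5.0989 -2.1355; -2.1355 1.8020]
tr(P') = 6.9009

6.9009


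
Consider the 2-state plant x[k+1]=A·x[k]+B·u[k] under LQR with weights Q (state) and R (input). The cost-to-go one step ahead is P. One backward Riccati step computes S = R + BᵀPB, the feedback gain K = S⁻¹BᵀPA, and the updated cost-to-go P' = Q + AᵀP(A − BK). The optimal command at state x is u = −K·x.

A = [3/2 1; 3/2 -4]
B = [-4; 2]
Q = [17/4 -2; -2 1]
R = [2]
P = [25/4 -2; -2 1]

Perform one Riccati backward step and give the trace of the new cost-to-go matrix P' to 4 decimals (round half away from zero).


BᵀP = [-29.0000 10.0000]
S = R + BᵀPB = [2] + [136.0000] = [138.0000]
BᵀPA = [-28.5000 -69.0000]
K = S⁻¹·BᵀPA = [-0.2065 -0.5000]
A−BK = [0.6739 -1.0000; 1.9130 -3.0000]
AᵀP(A−BK) = [1.4266 -1.8750; -1.8750 3.7500]
P' = Q + AᵀP(A−BK) = [5.6766 -3.8750; -3.8750 4.7500]
tr(P') = 10.4266

10.4266


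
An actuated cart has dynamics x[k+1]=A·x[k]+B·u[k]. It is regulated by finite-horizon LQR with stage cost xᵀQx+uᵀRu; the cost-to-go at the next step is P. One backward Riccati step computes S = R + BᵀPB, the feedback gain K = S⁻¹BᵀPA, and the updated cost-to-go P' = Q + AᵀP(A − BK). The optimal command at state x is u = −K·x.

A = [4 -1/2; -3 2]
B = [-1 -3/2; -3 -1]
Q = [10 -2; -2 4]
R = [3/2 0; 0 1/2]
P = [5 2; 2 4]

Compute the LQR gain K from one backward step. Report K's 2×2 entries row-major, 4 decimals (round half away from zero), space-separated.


BᵀP = [-11.0000 -14.0000; -9.5000 -7.0000]
S = R + BᵀPB = [3/2 0; 0 1/2] + [53.0000 30.5000; 30.5000 21.2500] = [54.5000 30.5000; 30.5000 21.7500]
BᵀPA = [-2.0000 -22.5000; -17.0000 -9.2500]
K = S⁻¹·BᵀPA = [1.8618 -0.8123; -3.3925 0.7139]
A−BK = [0.7732 -0.2415; -0.8070 0.2768]
AᵀP(A−BK) = [14.0519 -4.4890; -4.4890 1.5755]
P' = Q + AᵀP(A−BK) = [24.0519 -6.4890; -6.4890 5.5755]
tr(P') = 29.6274

1.8618 -0.8123 -3.3925 0.7139


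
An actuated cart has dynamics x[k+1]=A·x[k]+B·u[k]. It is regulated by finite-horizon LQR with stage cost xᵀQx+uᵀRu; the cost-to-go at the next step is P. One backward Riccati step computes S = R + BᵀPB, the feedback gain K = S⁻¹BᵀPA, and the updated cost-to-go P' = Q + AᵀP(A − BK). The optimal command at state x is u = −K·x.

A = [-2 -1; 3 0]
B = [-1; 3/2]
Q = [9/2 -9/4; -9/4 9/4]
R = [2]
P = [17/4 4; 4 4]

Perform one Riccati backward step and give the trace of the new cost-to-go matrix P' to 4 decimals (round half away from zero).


BᵀP = [1.7500 2.0000]
S = R + BᵀPB = [2] + [1.2500] = [3.2500]
BᵀPA = [2.5000 -1.7500]
K = S⁻¹·BᵀPA = [0.7692 -0.5385]
A−BK = [-1.2308 -1.5385; 1.8462 0.8077]
AᵀP(A−BK) = [3.0769 -2.1538; -2.1538 3.3077]
P' = Q + AᵀP(A−BK) = [7.5769 -4.4038; -4.4038 5.5577]
tr(P') = 13.1346

13.1346


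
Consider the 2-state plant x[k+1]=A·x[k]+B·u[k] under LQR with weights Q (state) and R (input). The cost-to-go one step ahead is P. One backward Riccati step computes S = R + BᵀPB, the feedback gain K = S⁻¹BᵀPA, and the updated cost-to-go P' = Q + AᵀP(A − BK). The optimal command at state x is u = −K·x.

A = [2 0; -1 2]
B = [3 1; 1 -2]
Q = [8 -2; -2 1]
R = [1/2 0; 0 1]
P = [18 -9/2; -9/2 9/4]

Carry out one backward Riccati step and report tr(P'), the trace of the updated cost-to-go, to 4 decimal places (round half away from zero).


BᵀP = [49.5000 -11.2500; 27.0000 -9.0000]
S = R + BᵀPB = [1/2 0; 0 1] + [137.2500 72.0000; 72.0000 45.0000] = [137.7500 72.0000; 72.0000 46.0000]
BᵀPA = [110.2500 -22.5000; 63.0000 -18.0000]
K = S⁻¹·BᵀPA = [0.4646 0.2265; 0.6423 -0.7458]
A−BK = [-0.0362 0.0664; -0.1800 0.2820]
AᵀP(A−BK) = [0.5584 -0.4842; -0.4842 0.6716]
P' = Q + AᵀP(A−BK) = [8.5584 -2.4842; -2.4842 1.6716]
tr(P') = 10.2299

10.2299


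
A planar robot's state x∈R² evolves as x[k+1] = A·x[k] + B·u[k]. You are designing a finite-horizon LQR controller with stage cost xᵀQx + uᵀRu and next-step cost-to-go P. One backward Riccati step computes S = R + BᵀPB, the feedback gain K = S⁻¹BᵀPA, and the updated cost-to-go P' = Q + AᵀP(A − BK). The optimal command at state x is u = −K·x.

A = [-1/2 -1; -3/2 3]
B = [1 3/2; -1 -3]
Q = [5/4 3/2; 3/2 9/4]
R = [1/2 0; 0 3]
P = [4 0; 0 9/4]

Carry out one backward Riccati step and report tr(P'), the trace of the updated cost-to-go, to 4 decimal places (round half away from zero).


9.5748

BᵀP = [4.0000 -2.2500; 6.0000 -6.7500]
S = R + BᵀPB = [1/2 0; 0 3] + [6.2500 12.7500; 12.7500 29.2500] = [6.7500 12.7500; 12.7500 32.2500]
BᵀPA = [1.3750 -10.7500; 7.1250 -26.2500]
K = S⁻¹·BᵀPA = [-0.8435 -0.2177; 0.5544 -0.7279]
A−BK = [-0.4881 0.3095; -0.6803 0.5986]
AᵀP(A−BK) = [3.2721 -2.6395; -2.6395 2.8027]
P' = Q + AᵀP(A−BK) = [4.5221 -1.1395; -1.1395 5.0527]
tr(P') = 9.5748


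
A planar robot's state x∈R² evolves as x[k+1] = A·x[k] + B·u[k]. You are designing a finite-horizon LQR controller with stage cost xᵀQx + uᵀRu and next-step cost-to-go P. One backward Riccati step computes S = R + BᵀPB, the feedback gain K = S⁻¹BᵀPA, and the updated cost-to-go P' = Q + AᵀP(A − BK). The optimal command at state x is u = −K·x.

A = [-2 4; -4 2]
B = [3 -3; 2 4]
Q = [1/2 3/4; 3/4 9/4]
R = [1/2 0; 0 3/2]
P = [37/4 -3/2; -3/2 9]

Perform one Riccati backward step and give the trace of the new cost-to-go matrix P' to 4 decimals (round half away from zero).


BᵀP = [24.7500 13.5000; -33.7500 40.5000]
S = R + BᵀPB = [1/2 0; 0 3/2] + [101.2500 -20.2500; -20.2500 263.2500] = [101.7500 -20.2500; -20.2500 264.7500]
BᵀPA = [-103.5000 126.0000; -94.5000 -54.0000]
K = S⁻¹·BᵀPA = [-1.1051 1.2163; -0.4415 -0.1109]
A−BK = [-0.0092 0.0184; -0.0240 0.0113]
AᵀP(A−BK) = [0.9082 -0.6017; -0.6017 0.7618]
P' = Q + AᵀP(A−BK) = [1.4082 0.1483; 0.1483 3.0118]
tr(P') = 4.4200

4.4200


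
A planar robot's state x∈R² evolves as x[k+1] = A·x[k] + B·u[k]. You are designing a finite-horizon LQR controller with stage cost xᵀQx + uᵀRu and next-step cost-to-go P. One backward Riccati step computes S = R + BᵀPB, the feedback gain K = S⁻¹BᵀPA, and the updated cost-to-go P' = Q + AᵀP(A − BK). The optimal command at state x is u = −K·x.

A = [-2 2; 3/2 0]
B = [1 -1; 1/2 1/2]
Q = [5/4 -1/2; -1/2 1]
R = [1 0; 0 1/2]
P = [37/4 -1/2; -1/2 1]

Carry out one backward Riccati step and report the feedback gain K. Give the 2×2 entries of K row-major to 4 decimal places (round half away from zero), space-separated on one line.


BᵀP = [9.0000 0.0000; -9.5000 1.0000]
S = R + BᵀPB = [1 0; 0 1/2] + [9.0000 -9.0000; -9.0000 10.0000] = [10.0000 -9.0000; -9.0000 10.5000]
BᵀPA = [-18.0000 18.0000; 20.5000 -19.0000]
K = S⁻¹·BᵀPA = [-0.1875 0.7500; 1.7917 -1.1667]
A−BK = [-0.0208 0.0833; 0.6979 0.2083]
AᵀP(A−BK) = [2.1458 -1.0833; -1.0833 1.3333]
P' = Q + AᵀP(A−BK) = [3.3958 -1.5833; -1.5833 2.3333]
tr(P') = 5.7292

-0.1875 0.7500 1.7917 -1.1667


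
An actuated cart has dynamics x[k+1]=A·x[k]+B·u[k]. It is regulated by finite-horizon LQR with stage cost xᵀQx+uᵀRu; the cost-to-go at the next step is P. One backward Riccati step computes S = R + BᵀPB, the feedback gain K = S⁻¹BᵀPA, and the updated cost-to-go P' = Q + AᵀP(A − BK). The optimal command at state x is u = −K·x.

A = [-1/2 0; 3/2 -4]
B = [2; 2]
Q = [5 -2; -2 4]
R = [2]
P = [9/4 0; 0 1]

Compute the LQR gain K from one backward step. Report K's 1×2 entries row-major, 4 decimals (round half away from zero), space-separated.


0.0500 -0.5333

BᵀP = [4.5000 2.0000]
S = R + BᵀPB = [2] + [13.0000] = [15.0000]
BᵀPA = [0.7500 -8.0000]
K = S⁻¹·BᵀPA = [0.0500 -0.5333]
A−BK = [-0.6000 1.0667; 1.4000 -2.9333]
AᵀP(A−BK) = [2.7750 -5.6000; -5.6000 11.7333]
P' = Q + AᵀP(A−BK) = [7.7750 -7.6000; -7.6000 15.7333]
tr(P') = 23.5083


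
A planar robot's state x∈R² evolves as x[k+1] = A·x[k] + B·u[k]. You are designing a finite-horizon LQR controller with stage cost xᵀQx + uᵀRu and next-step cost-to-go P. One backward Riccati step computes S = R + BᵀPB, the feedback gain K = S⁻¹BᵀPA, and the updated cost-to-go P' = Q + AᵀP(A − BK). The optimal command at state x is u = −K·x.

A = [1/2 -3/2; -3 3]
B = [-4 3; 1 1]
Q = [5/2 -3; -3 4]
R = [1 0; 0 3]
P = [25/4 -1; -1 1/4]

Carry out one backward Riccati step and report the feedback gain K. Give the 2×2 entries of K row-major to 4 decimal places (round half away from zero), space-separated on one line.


BᵀP = [-26.0000 4.2500; 17.7500 -2.7500]
S = R + BᵀPB = [1 0; 0 3] + [108.2500 -73.7500; -73.7500 50.5000] = [109.2500 -73.7500; -73.7500 53.5000]
BᵀPA = [-25.7500 51.7500; 17.1250 -34.8750]
K = S⁻¹·BᵀPA = [-0.2825 0.4844; -0.0694 0.0159]
A−BK = [-0.4220 0.3900; -2.6481 2.4996]
AᵀP(A−BK) = [0.7254 -0.7360; -0.7360 0.7984]
P' = Q + AᵀP(A−BK) = [3.2254 -3.7360; -3.7360 4.7984]
tr(P') = 8.0238

-0.2825 0.4844 -0.0694 0.0159


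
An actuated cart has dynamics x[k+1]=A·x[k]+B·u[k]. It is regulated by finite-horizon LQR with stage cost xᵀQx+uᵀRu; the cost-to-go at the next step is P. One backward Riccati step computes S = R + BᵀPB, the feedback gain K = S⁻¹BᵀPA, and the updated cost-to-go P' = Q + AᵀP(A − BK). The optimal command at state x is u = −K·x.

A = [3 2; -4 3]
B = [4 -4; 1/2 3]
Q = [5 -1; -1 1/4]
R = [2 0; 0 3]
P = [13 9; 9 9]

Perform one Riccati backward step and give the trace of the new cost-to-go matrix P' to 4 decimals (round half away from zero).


BᵀP = [56.5000 40.5000; -25.0000 -9.0000]
S = R + BᵀPB = [2 0; 0 3] + [246.2500 -104.5000; -104.5000 73.0000] = [248.2500 -104.5000; -104.5000 76.0000]
BᵀPA = [7.5000 234.5000; -39.0000 -77.0000]
K = S⁻¹·BᵀPA = [-0.4411 1.2301; -1.1197 0.6783]
A−BK = [0.2857 -0.2074; -0.4203 0.3501]
AᵀP(A−BK) = [4.6400 -3.7736; -3.7736 4.7619]
P' = Q + AᵀP(A−BK) = [9.6400 -4.7736; -4.7736 5.0119]
tr(P') = 14.6520

14.6520


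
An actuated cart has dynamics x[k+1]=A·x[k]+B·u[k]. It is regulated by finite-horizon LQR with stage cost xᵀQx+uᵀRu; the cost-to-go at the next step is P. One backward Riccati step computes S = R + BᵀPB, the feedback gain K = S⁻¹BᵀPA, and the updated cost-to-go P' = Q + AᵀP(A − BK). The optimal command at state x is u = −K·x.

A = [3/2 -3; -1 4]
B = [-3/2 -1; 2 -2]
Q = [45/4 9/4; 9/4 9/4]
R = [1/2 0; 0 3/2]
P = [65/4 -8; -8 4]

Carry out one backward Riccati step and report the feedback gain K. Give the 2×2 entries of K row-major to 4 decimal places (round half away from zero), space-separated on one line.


BᵀP = [-40.3750 20.0000; -0.2500 0.0000]
S = R + BᵀPB = [1/2 0; 0 3/2] + [100.5625 0.3750; 0.3750 0.2500] = [101.0625 0.3750; 0.3750 1.7500]
BᵀPA = [-80.5625 201.1250; -0.3750 0.7500]
K = S⁻¹·BᵀPA = [-0.7970 1.9901; -0.0435 0.0021]
A−BK = [0.2610 -0.0127; 0.5070 0.0240]
AᵀP(A−BK) = [0.3384 -0.7970; -0.7970 1.9901]
P' = Q + AᵀP(A−BK) = [11.5884 1.4530; 1.4530 4.2401]
tr(P') = 15.8285

-0.7970 1.9901 -0.0435 0.0021


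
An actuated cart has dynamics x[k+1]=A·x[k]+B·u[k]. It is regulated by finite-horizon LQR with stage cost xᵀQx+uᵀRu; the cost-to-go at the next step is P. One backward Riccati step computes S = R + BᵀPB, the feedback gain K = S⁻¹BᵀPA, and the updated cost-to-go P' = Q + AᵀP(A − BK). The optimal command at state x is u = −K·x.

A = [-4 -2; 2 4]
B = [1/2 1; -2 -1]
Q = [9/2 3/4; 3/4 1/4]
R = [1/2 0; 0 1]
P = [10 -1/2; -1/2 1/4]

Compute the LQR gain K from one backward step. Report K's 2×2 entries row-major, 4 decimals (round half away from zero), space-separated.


BᵀP = [6.0000 -0.7500; 10.5000 -0.7500]
S = R + BᵀPB = [1/2 0; 0 1] + [4.5000 6.7500; 6.7500 11.2500] = [5.0000 6.7500; 6.7500 12.2500]
BᵀPA = [-25.5000 -15.0000; -43.5000 -24.0000]
K = S⁻¹·BᵀPA = [-1.1952 -1.3865; -2.8924 -1.1952]
A−BK = [-0.5100 -0.1116; -3.2829 0.0319]
AᵀP(A−BK) = [12.7012 4.6534; 4.6534 2.5179]
P' = Q + AᵀP(A−BK) = [17.2012 5.4034; 5.4034 2.7679]
tr(P') = 19.9691

-1.1952 -1.3865 -2.8924 -1.1952


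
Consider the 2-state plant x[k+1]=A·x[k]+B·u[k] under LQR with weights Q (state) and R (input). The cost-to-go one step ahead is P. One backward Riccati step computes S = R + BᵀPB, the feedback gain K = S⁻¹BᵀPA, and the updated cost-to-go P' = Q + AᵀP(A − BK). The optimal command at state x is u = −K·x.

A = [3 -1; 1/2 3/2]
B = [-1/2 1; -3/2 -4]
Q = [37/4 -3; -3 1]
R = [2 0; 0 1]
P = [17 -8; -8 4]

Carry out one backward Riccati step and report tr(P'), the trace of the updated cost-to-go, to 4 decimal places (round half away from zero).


BᵀP = [3.5000 -2.0000; 49.0000 -24.0000]
S = R + BᵀPB = [2 0; 0 1] + [1.2500 11.5000; 11.5000 145.0000] = [3.2500 11.5000; 11.5000 146.0000]
BᵀPA = [9.5000 -6.5000; 135.0000 -85.0000]
K = S⁻¹·BᵀPA = [-0.4836 0.0833; 0.9627 -0.5888]
A−BK = [1.7955 -0.3696; 3.6256 -0.7301]
AᵀP(A−BK) = [4.6231 -1.3097; -1.3097 0.4974]
P' = Q + AᵀP(A−BK) = [13.8731 -4.3097; -4.3097 1.4974]
tr(P') = 15.3705

15.3705


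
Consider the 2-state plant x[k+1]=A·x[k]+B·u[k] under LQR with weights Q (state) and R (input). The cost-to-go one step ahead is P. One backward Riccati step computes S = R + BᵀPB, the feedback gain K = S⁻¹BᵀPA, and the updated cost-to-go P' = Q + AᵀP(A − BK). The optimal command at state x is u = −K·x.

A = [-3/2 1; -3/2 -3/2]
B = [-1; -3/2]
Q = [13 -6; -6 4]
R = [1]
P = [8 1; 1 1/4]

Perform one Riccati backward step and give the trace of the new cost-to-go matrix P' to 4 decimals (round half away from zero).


BᵀP = [-9.5000 -1.3750]
S = R + BᵀPB = [1] + [11.5625] = [12.5625]
BᵀPA = [16.3125 -7.4375]
K = S⁻¹·BᵀPA = [1.2985 -0.5920]
A−BK = [-0.2015 0.4080; 0.4478 -2.3881]
AᵀP(A−BK) = [1.8806 -1.0299; -1.0299 1.1592]
P' = Q + AᵀP(A−BK) = [14.8806 -7.0299; -7.0299 5.1592]
tr(P') = 20.0398

20.0398


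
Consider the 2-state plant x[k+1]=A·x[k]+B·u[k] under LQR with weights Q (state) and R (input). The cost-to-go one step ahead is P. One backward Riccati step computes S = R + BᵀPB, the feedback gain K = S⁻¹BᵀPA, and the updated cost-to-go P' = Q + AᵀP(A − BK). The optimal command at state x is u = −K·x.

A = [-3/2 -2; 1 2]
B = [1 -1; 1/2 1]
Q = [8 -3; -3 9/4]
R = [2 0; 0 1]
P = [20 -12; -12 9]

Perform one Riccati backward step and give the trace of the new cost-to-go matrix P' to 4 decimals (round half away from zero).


BᵀP = [14.0000 -7.5000; -32.0000 21.0000]
S = R + BᵀPB = [2 0; 0 1] + [10.2500 -21.5000; -21.5000 53.0000] = [12.2500 -21.5000; -21.5000 54.0000]
BᵀPA = [-28.5000 -43.0000; 69.0000 106.0000]
K = S⁻¹·BᵀPA = [-0.2785 -0.2158; 1.1669 1.8770]
A−BK = [-0.0546 0.0928; -0.0276 0.2309]
AᵀP(A−BK) = [1.5471 2.3338; 2.3338 3.7541]
P' = Q + AᵀP(A−BK) = [9.5471 -0.6662; -0.6662 6.0041]
tr(P') = 15.5511

15.5511


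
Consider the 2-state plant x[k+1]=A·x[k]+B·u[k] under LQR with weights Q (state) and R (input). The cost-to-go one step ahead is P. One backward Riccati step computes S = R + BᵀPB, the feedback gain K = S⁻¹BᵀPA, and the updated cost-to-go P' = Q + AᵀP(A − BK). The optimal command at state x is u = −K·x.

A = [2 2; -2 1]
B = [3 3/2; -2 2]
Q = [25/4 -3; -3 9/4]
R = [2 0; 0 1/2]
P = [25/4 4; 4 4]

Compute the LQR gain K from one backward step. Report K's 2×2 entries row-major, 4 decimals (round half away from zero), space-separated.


0.6748 0.2532 -0.1747 0.7815

BᵀP = [10.7500 4.0000; 17.3750 14.0000]
S = R + BᵀPB = [2 0; 0 1/2] + [24.2500 24.1250; 24.1250 54.0625] = [26.2500 24.1250; 24.1250 54.5625]
BᵀPA = [13.5000 25.5000; 6.7500 48.7500]
K = S⁻¹·BᵀPA = [0.6748 0.2532; -0.1747 0.7815]
A−BK = [0.2376 0.0682; -0.3011 -0.0567]
AᵀP(A−BK) = [1.0691 0.3070; 0.3070 0.4446]
P' = Q + AᵀP(A−BK) = [7.3191 -2.6930; -2.6930 2.6946]
tr(P') = 10.0137


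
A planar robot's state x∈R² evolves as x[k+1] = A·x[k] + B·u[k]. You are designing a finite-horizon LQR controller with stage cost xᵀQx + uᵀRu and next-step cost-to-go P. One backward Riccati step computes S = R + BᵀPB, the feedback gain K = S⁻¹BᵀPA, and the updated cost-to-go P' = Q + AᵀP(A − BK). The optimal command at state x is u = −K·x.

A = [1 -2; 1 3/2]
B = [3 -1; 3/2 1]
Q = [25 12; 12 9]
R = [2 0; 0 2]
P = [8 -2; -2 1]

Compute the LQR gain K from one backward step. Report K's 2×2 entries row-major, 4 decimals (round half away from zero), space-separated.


BᵀP = [21.0000 -4.5000; -10.0000 3.0000]
S = R + BᵀPB = [2 0; 0 2] + [56.2500 -25.5000; -25.5000 13.0000] = [58.2500 -25.5000; -25.5000 15.0000]
BᵀPA = [16.5000 -48.7500; -7.0000 24.5000]
K = S⁻¹·BᵀPA = [0.3087 -0.4765; 0.0582 0.8233]
A−BK = [0.1320 0.2528; 0.4787 1.3915]
AᵀP(A−BK) = [0.3132 0.1253; 0.1253 2.8501]
P' = Q + AᵀP(A−BK) = [25.3132 12.1253; 12.1253 11.8501]
tr(P') = 37.1633

0.3087 -0.4765 0.0582 0.8233


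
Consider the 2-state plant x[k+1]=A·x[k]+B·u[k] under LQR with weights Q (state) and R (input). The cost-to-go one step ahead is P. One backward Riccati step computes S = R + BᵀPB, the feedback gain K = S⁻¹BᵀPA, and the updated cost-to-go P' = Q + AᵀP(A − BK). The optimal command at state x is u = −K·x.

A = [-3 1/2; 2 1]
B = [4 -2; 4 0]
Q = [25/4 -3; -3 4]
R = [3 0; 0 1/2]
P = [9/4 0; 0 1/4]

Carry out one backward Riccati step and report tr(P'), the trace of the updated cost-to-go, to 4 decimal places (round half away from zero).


12.3857

BᵀP = [9.0000 1.0000; -4.5000 0.0000]
S = R + BᵀPB = [3 0; 0 1/2] + [40.0000 -18.0000; -18.0000 9.0000] = [43.0000 -18.0000; -18.0000 9.5000]
BᵀPA = [-25.0000 5.5000; 13.5000 -2.2500]
K = S⁻¹·BᵀPA = [0.0651 0.1391; 1.5444 0.0266]
A−BK = [-0.1716 -0.0030; 1.7396 0.4438]
AᵀP(A−BK) = [2.0281 0.2419; 0.2419 0.1076]
P' = Q + AᵀP(A−BK) = [8.2781 -2.7581; -2.7581 4.1076]
tr(P') = 12.3857


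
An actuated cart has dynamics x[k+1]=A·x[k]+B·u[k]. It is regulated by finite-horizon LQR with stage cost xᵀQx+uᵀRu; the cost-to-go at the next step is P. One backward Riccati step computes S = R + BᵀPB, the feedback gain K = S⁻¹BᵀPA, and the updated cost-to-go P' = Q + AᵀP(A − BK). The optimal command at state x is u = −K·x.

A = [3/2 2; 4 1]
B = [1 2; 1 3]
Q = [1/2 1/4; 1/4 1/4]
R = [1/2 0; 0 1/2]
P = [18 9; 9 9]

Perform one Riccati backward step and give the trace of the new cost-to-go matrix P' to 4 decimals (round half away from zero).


BᵀP = [27.0000 18.0000; 63.0000 45.0000]
S = R + BᵀPB = [1/2 0; 0 1/2] + [45.0000 108.0000; 108.0000 261.0000] = [45.5000 108.0000; 108.0000 261.5000]
BᵀPA = [112.5000 72.0000; 274.5000 171.0000]
K = S⁻¹·BᵀPA = [-0.9701 1.5368; 1.4504 0.0192]
A−BK = [-0.4306 0.4248; 0.6190 -0.5945]
AᵀP(A−BK) = [3.5107 -2.6654; -2.6654 3.0640]
P' = Q + AᵀP(A−BK) = [4.0107 -2.4154; -2.4154 3.3140]
tr(P') = 7.3247

7.3247


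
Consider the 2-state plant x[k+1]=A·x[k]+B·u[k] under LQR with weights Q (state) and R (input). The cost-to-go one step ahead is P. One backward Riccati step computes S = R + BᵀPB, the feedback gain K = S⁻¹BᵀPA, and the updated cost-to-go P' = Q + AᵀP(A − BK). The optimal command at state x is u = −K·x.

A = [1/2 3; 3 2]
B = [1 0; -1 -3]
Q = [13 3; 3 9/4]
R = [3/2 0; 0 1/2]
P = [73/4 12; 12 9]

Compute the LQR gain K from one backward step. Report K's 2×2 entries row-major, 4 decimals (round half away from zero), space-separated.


BᵀP = [6.2500 3.0000; -36.0000 -27.0000]
S = R + BᵀPB = [3/2 0; 0 1/2] + [3.2500 -9.0000; -9.0000 81.0000] = [4.7500 -9.0000; -9.0000 81.5000]
BᵀPA = [12.1250 24.7500; -99.0000 -162.0000]
K = S⁻¹·BᵀPA = [0.3175 1.8265; -1.1797 -1.7860]
A−BK = [0.1825 1.1735; -0.2215 -1.5316]
AᵀP(A−BK) = [0.9262 2.4117; 2.4117 9.7074]
P' = Q + AᵀP(A−BK) = [13.9262 5.4117; 5.4117 11.9574]
tr(P') = 25.8837

0.3175 1.8265 -1.1797 -1.7860


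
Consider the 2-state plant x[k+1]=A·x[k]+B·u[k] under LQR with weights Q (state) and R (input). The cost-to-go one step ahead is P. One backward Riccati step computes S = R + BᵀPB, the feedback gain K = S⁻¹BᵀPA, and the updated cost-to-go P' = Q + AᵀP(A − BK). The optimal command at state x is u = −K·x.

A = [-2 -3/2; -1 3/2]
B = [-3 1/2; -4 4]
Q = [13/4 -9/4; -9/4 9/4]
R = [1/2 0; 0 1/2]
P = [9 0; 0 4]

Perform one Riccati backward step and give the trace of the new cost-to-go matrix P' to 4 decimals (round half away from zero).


6.6561

BᵀP = [-27.0000 -16.0000; 4.5000 16.0000]
S = R + BᵀPB = [1/2 0; 0 1/2] + [145.0000 -77.5000; -77.5000 66.2500] = [145.5000 -77.5000; -77.5000 66.7500]
BᵀPA = [70.0000 16.5000; -25.0000 17.2500]
K = S⁻¹·BᵀPA = [0.7380 0.6579; 0.4823 1.0223]
A−BK = [-0.0271 -0.0373; 0.0227 0.0424]
AᵀP(A−BK) = [0.3973 0.5023; 0.5023 0.7588]
P' = Q + AᵀP(A−BK) = [3.6473 -1.7477; -1.7477 3.0088]
tr(P') = 6.6561
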